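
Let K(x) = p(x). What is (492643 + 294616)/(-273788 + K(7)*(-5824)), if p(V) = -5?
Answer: -787259/244668 ≈ -3.2177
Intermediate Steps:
K(x) = -5
(492643 + 294616)/(-273788 + K(7)*(-5824)) = (492643 + 294616)/(-273788 - 5*(-5824)) = 787259/(-273788 + 29120) = 787259/(-244668) = 787259*(-1/244668) = -787259/244668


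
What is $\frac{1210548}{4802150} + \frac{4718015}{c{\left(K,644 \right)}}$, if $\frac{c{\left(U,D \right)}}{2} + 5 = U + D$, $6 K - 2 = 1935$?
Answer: $\frac{33988416634629}{13856603825} \approx 2452.9$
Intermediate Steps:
$K = \frac{1937}{6}$ ($K = \frac{1}{3} + \frac{1}{6} \cdot 1935 = \frac{1}{3} + \frac{645}{2} = \frac{1937}{6} \approx 322.83$)
$c{\left(U,D \right)} = -10 + 2 D + 2 U$ ($c{\left(U,D \right)} = -10 + 2 \left(U + D\right) = -10 + 2 \left(D + U\right) = -10 + \left(2 D + 2 U\right) = -10 + 2 D + 2 U$)
$\frac{1210548}{4802150} + \frac{4718015}{c{\left(K,644 \right)}} = \frac{1210548}{4802150} + \frac{4718015}{-10 + 2 \cdot 644 + 2 \cdot \frac{1937}{6}} = 1210548 \cdot \frac{1}{4802150} + \frac{4718015}{-10 + 1288 + \frac{1937}{3}} = \frac{605274}{2401075} + \frac{4718015}{\frac{5771}{3}} = \frac{605274}{2401075} + 4718015 \cdot \frac{3}{5771} = \frac{605274}{2401075} + \frac{14154045}{5771} = \frac{33988416634629}{13856603825}$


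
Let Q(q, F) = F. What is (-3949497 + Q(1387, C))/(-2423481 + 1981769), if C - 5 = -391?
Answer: 3949883/441712 ≈ 8.9422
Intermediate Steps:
C = -386 (C = 5 - 391 = -386)
(-3949497 + Q(1387, C))/(-2423481 + 1981769) = (-3949497 - 386)/(-2423481 + 1981769) = -3949883/(-441712) = -3949883*(-1/441712) = 3949883/441712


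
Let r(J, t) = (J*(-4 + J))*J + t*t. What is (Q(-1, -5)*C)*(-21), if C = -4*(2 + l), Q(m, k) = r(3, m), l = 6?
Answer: -5376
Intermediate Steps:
r(J, t) = t² + J²*(-4 + J) (r(J, t) = J²*(-4 + J) + t² = t² + J²*(-4 + J))
Q(m, k) = -9 + m² (Q(m, k) = 3³ + m² - 4*3² = 27 + m² - 4*9 = 27 + m² - 36 = -9 + m²)
C = -32 (C = -4*(2 + 6) = -4*8 = -32)
(Q(-1, -5)*C)*(-21) = ((-9 + (-1)²)*(-32))*(-21) = ((-9 + 1)*(-32))*(-21) = -8*(-32)*(-21) = 256*(-21) = -5376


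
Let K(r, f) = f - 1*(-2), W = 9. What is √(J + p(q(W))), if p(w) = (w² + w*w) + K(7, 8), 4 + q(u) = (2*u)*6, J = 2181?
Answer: 3*√2647 ≈ 154.35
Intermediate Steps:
K(r, f) = 2 + f (K(r, f) = f + 2 = 2 + f)
q(u) = -4 + 12*u (q(u) = -4 + (2*u)*6 = -4 + 12*u)
p(w) = 10 + 2*w² (p(w) = (w² + w*w) + (2 + 8) = (w² + w²) + 10 = 2*w² + 10 = 10 + 2*w²)
√(J + p(q(W))) = √(2181 + (10 + 2*(-4 + 12*9)²)) = √(2181 + (10 + 2*(-4 + 108)²)) = √(2181 + (10 + 2*104²)) = √(2181 + (10 + 2*10816)) = √(2181 + (10 + 21632)) = √(2181 + 21642) = √23823 = 3*√2647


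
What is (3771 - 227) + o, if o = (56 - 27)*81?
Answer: 5893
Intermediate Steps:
o = 2349 (o = 29*81 = 2349)
(3771 - 227) + o = (3771 - 227) + 2349 = 3544 + 2349 = 5893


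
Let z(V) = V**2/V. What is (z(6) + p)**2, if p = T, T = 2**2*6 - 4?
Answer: 676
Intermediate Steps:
T = 20 (T = 4*6 - 4 = 24 - 4 = 20)
p = 20
z(V) = V
(z(6) + p)**2 = (6 + 20)**2 = 26**2 = 676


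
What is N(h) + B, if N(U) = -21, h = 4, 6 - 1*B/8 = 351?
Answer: -2781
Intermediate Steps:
B = -2760 (B = 48 - 8*351 = 48 - 2808 = -2760)
N(h) + B = -21 - 2760 = -2781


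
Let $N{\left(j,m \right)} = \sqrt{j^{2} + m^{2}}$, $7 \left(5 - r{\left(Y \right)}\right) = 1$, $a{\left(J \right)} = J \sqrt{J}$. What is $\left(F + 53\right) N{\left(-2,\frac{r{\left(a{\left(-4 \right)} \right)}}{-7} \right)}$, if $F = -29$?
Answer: $\frac{48 \sqrt{2690}}{49} \approx 50.807$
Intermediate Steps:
$a{\left(J \right)} = J^{\frac{3}{2}}$
$r{\left(Y \right)} = \frac{34}{7}$ ($r{\left(Y \right)} = 5 - \frac{1}{7} = \frac{34}{7}$)
$\left(F + 53\right) N{\left(-2,\frac{r{\left(a{\left(-4 \right)} \right)}}{-7} \right)} = \left(-29 + 53\right) \sqrt{\left(-2\right)^{2} + \left(\frac{34}{7 \left(-7\right)}\right)^{2}} = 24 \sqrt{4 + \left(\frac{34}{7} \left(- \frac{1}{7}\right)\right)^{2}} = 24 \sqrt{4 + \left(- \frac{34}{49}\right)^{2}} = 24 \sqrt{4 + \frac{1156}{2401}} = 24 \sqrt{\frac{10760}{2401}} = 24 \frac{2 \sqrt{2690}}{49} = \frac{48 \sqrt{2690}}{49}$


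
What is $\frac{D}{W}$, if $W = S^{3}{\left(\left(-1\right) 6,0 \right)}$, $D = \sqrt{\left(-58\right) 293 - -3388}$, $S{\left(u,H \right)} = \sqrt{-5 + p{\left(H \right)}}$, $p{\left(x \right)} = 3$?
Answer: $- \frac{\sqrt{6803}}{2} \approx -41.24$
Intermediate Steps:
$S{\left(u,H \right)} = i \sqrt{2}$ ($S{\left(u,H \right)} = \sqrt{-5 + 3} = \sqrt{-2} = i \sqrt{2}$)
$D = i \sqrt{13606}$ ($D = \sqrt{-16994 + 3388} = \sqrt{-13606} = i \sqrt{13606} \approx 116.64 i$)
$W = - 2 i \sqrt{2}$ ($W = \left(i \sqrt{2}\right)^{3} = - 2 i \sqrt{2} \approx - 2.8284 i$)
$\frac{D}{W} = \frac{i \sqrt{13606}}{\left(-2\right) i \sqrt{2}} = i \sqrt{13606} \frac{i \sqrt{2}}{4} = - \frac{\sqrt{6803}}{2}$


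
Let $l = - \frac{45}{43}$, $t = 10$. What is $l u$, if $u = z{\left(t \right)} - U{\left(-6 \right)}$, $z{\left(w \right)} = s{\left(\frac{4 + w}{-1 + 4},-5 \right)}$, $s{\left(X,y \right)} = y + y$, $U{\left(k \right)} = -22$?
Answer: $- \frac{540}{43} \approx -12.558$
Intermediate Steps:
$l = - \frac{45}{43}$ ($l = \left(-45\right) \frac{1}{43} = - \frac{45}{43} \approx -1.0465$)
$s{\left(X,y \right)} = 2 y$
$z{\left(w \right)} = -10$ ($z{\left(w \right)} = 2 \left(-5\right) = -10$)
$u = 12$ ($u = -10 - -22 = -10 + 22 = 12$)
$l u = \left(- \frac{45}{43}\right) 12 = - \frac{540}{43}$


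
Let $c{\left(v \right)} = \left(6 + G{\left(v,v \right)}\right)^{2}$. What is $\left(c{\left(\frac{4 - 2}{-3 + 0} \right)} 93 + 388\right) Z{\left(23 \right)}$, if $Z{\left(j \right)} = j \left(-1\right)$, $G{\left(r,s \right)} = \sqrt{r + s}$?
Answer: $-83076 - 17112 i \sqrt{3} \approx -83076.0 - 29639.0 i$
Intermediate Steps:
$Z{\left(j \right)} = - j$
$c{\left(v \right)} = \left(6 + \sqrt{2} \sqrt{v}\right)^{2}$ ($c{\left(v \right)} = \left(6 + \sqrt{v + v}\right)^{2} = \left(6 + \sqrt{2 v}\right)^{2} = \left(6 + \sqrt{2} \sqrt{v}\right)^{2}$)
$\left(c{\left(\frac{4 - 2}{-3 + 0} \right)} 93 + 388\right) Z{\left(23 \right)} = \left(\left(6 + \sqrt{2} \sqrt{\frac{4 - 2}{-3 + 0}}\right)^{2} \cdot 93 + 388\right) \left(\left(-1\right) 23\right) = \left(\left(6 + \sqrt{2} \sqrt{\frac{2}{-3}}\right)^{2} \cdot 93 + 388\right) \left(-23\right) = \left(\left(6 + \sqrt{2} \sqrt{2 \left(- \frac{1}{3}\right)}\right)^{2} \cdot 93 + 388\right) \left(-23\right) = \left(\left(6 + \sqrt{2} \sqrt{- \frac{2}{3}}\right)^{2} \cdot 93 + 388\right) \left(-23\right) = \left(\left(6 + \sqrt{2} \frac{i \sqrt{6}}{3}\right)^{2} \cdot 93 + 388\right) \left(-23\right) = \left(\left(6 + \frac{2 i \sqrt{3}}{3}\right)^{2} \cdot 93 + 388\right) \left(-23\right) = \left(93 \left(6 + \frac{2 i \sqrt{3}}{3}\right)^{2} + 388\right) \left(-23\right) = \left(388 + 93 \left(6 + \frac{2 i \sqrt{3}}{3}\right)^{2}\right) \left(-23\right) = -8924 - 2139 \left(6 + \frac{2 i \sqrt{3}}{3}\right)^{2}$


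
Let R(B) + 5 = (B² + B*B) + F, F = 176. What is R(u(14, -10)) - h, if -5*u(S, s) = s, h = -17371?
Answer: 17550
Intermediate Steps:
u(S, s) = -s/5
R(B) = 171 + 2*B² (R(B) = -5 + ((B² + B*B) + 176) = -5 + ((B² + B²) + 176) = -5 + (2*B² + 176) = -5 + (176 + 2*B²) = 171 + 2*B²)
R(u(14, -10)) - h = (171 + 2*(-⅕*(-10))²) - 1*(-17371) = (171 + 2*2²) + 17371 = (171 + 2*4) + 17371 = (171 + 8) + 17371 = 179 + 17371 = 17550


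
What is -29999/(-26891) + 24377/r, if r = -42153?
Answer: 609025940/1133536323 ≈ 0.53728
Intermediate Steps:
-29999/(-26891) + 24377/r = -29999/(-26891) + 24377/(-42153) = -29999*(-1/26891) + 24377*(-1/42153) = 29999/26891 - 24377/42153 = 609025940/1133536323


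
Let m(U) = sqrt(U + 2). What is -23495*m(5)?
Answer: -23495*sqrt(7) ≈ -62162.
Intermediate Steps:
m(U) = sqrt(2 + U)
-23495*m(5) = -23495*sqrt(2 + 5) = -23495*sqrt(7)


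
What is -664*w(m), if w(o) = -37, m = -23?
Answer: 24568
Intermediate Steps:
-664*w(m) = -664*(-37) = 24568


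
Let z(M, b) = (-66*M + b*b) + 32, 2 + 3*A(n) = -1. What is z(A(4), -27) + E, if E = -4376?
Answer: -3549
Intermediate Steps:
A(n) = -1 (A(n) = -⅔ + (⅓)*(-1) = -⅔ - ⅓ = -1)
z(M, b) = 32 + b² - 66*M (z(M, b) = (-66*M + b²) + 32 = (b² - 66*M) + 32 = 32 + b² - 66*M)
z(A(4), -27) + E = (32 + (-27)² - 66*(-1)) - 4376 = (32 + 729 + 66) - 4376 = 827 - 4376 = -3549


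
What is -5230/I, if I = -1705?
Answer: 1046/341 ≈ 3.0674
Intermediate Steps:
-5230/I = -5230/(-1705) = -5230*(-1/1705) = 1046/341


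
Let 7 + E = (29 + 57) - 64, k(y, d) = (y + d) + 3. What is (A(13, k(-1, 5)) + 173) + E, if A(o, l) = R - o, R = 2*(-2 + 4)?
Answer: 179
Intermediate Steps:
R = 4 (R = 2*2 = 4)
k(y, d) = 3 + d + y (k(y, d) = (d + y) + 3 = 3 + d + y)
A(o, l) = 4 - o
E = 15 (E = -7 + ((29 + 57) - 64) = -7 + (86 - 64) = -7 + 22 = 15)
(A(13, k(-1, 5)) + 173) + E = ((4 - 1*13) + 173) + 15 = ((4 - 13) + 173) + 15 = (-9 + 173) + 15 = 164 + 15 = 179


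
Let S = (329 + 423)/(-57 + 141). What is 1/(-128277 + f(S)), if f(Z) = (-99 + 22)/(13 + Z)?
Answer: -461/59137314 ≈ -7.7954e-6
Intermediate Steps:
S = 188/21 (S = 752/84 = 752*(1/84) = 188/21 ≈ 8.9524)
f(Z) = -77/(13 + Z)
1/(-128277 + f(S)) = 1/(-128277 - 77/(13 + 188/21)) = 1/(-128277 - 77/461/21) = 1/(-128277 - 77*21/461) = 1/(-128277 - 1617/461) = 1/(-59137314/461) = -461/59137314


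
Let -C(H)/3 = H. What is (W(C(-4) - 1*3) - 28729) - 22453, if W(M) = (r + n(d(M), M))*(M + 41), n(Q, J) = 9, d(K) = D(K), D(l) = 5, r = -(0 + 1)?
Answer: -50782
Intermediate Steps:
C(H) = -3*H
r = -1 (r = -1*1 = -1)
d(K) = 5
W(M) = 328 + 8*M (W(M) = (-1 + 9)*(M + 41) = 8*(41 + M) = 328 + 8*M)
(W(C(-4) - 1*3) - 28729) - 22453 = ((328 + 8*(-3*(-4) - 1*3)) - 28729) - 22453 = ((328 + 8*(12 - 3)) - 28729) - 22453 = ((328 + 8*9) - 28729) - 22453 = ((328 + 72) - 28729) - 22453 = (400 - 28729) - 22453 = -28329 - 22453 = -50782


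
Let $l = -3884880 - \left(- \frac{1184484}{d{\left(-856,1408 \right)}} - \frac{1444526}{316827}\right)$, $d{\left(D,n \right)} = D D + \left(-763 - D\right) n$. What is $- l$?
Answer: $\frac{265761460652917213}{68409285840} \approx 3.8849 \cdot 10^{6}$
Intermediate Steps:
$d{\left(D,n \right)} = D^{2} + n \left(-763 - D\right)$
$l = - \frac{265761460652917213}{68409285840}$ ($l = -3884880 - \left(- \frac{1184484}{\left(-856\right)^{2} - 1074304 - \left(-856\right) 1408} - \frac{1444526}{316827}\right) = -3884880 - \left(- \frac{1184484}{732736 - 1074304 + 1205248} - \frac{1444526}{316827}\right) = -3884880 - \left(- \frac{1184484}{863680} - \frac{1444526}{316827}\right) = -3884880 - \left(\left(-1184484\right) \frac{1}{863680} - \frac{1444526}{316827}\right) = -3884880 - \left(- \frac{296121}{215920} - \frac{1444526}{316827}\right) = -3884880 - - \frac{405721181987}{68409285840} = -3884880 + \frac{405721181987}{68409285840} = - \frac{265761460652917213}{68409285840} \approx -3.8849 \cdot 10^{6}$)
$- l = \left(-1\right) \left(- \frac{265761460652917213}{68409285840}\right) = \frac{265761460652917213}{68409285840}$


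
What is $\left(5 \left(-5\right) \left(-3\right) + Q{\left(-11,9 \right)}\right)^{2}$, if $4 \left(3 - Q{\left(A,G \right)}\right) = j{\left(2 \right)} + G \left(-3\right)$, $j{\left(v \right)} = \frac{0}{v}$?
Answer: $\frac{114921}{16} \approx 7182.6$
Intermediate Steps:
$j{\left(v \right)} = 0$
$Q{\left(A,G \right)} = 3 + \frac{3 G}{4}$ ($Q{\left(A,G \right)} = 3 - \frac{0 + G \left(-3\right)}{4} = 3 - \frac{0 - 3 G}{4} = 3 - \frac{\left(-3\right) G}{4} = 3 + \frac{3 G}{4}$)
$\left(5 \left(-5\right) \left(-3\right) + Q{\left(-11,9 \right)}\right)^{2} = \left(5 \left(-5\right) \left(-3\right) + \left(3 + \frac{3}{4} \cdot 9\right)\right)^{2} = \left(\left(-25\right) \left(-3\right) + \left(3 + \frac{27}{4}\right)\right)^{2} = \left(75 + \frac{39}{4}\right)^{2} = \left(\frac{339}{4}\right)^{2} = \frac{114921}{16}$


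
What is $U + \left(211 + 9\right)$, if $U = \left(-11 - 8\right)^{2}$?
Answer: $581$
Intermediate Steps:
$U = 361$ ($U = \left(-19\right)^{2} = 361$)
$U + \left(211 + 9\right) = 361 + \left(211 + 9\right) = 361 + 220 = 581$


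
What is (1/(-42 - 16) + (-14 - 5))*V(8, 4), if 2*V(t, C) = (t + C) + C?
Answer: -4412/29 ≈ -152.14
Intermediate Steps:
V(t, C) = C + t/2 (V(t, C) = ((t + C) + C)/2 = ((C + t) + C)/2 = (t + 2*C)/2 = C + t/2)
(1/(-42 - 16) + (-14 - 5))*V(8, 4) = (1/(-42 - 16) + (-14 - 5))*(4 + (½)*8) = (1/(-58) - 19)*(4 + 4) = (-1/58 - 19)*8 = -1103/58*8 = -4412/29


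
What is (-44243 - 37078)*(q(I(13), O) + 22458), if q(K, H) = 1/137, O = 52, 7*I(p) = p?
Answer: -250204142787/137 ≈ -1.8263e+9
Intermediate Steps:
I(p) = p/7
q(K, H) = 1/137
(-44243 - 37078)*(q(I(13), O) + 22458) = (-44243 - 37078)*(1/137 + 22458) = -81321*3076747/137 = -250204142787/137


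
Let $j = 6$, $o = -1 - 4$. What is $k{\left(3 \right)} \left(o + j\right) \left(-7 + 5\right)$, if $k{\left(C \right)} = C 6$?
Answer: $-36$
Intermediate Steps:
$o = -5$
$k{\left(C \right)} = 6 C$
$k{\left(3 \right)} \left(o + j\right) \left(-7 + 5\right) = 6 \cdot 3 \left(-5 + 6\right) \left(-7 + 5\right) = 18 \cdot 1 \left(-2\right) = 18 \left(-2\right) = -36$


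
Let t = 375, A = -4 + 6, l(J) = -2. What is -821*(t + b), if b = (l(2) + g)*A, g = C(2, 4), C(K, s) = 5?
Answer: -312801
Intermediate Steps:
A = 2
g = 5
b = 6 (b = (-2 + 5)*2 = 3*2 = 6)
-821*(t + b) = -821*(375 + 6) = -821*381 = -312801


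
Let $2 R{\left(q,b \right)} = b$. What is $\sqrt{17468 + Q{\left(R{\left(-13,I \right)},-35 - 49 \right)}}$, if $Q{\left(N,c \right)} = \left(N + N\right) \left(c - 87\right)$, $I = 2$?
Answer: $\sqrt{17126} \approx 130.87$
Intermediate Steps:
$R{\left(q,b \right)} = \frac{b}{2}$
$Q{\left(N,c \right)} = 2 N \left(-87 + c\right)$ ($Q{\left(N,c \right)} = 2 N \left(c - 87\right) = 2 N \left(-87 + c\right)$)
$\sqrt{17468 + Q{\left(R{\left(-13,I \right)},-35 - 49 \right)}} = \sqrt{17468 + 2 \cdot \frac{1}{2} \cdot 2 \left(-87 - 84\right)} = \sqrt{17468 + 2 \cdot 1 \left(-87 - 84\right)} = \sqrt{17468 + 2 \cdot 1 \left(-171\right)} = \sqrt{17468 - 342} = \sqrt{17126}$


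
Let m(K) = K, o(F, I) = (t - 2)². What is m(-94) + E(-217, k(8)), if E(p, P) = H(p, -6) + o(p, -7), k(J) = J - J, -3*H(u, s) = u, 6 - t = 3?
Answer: -62/3 ≈ -20.667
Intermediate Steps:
t = 3 (t = 6 - 1*3 = 6 - 3 = 3)
H(u, s) = -u/3
o(F, I) = 1 (o(F, I) = (3 - 2)² = 1² = 1)
k(J) = 0
E(p, P) = 1 - p/3 (E(p, P) = -p/3 + 1 = 1 - p/3)
m(-94) + E(-217, k(8)) = -94 + (1 - ⅓*(-217)) = -94 + (1 + 217/3) = -94 + 220/3 = -62/3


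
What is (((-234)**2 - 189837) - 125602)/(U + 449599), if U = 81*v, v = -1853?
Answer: -260683/299506 ≈ -0.87038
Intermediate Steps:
U = -150093 (U = 81*(-1853) = -150093)
(((-234)**2 - 189837) - 125602)/(U + 449599) = (((-234)**2 - 189837) - 125602)/(-150093 + 449599) = ((54756 - 189837) - 125602)/299506 = (-135081 - 125602)*(1/299506) = -260683*1/299506 = -260683/299506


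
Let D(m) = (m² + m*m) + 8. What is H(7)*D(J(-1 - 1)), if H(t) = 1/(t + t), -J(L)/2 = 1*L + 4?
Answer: 20/7 ≈ 2.8571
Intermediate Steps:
J(L) = -8 - 2*L (J(L) = -2*(1*L + 4) = -2*(L + 4) = -2*(4 + L) = -8 - 2*L)
D(m) = 8 + 2*m² (D(m) = (m² + m²) + 8 = 2*m² + 8 = 8 + 2*m²)
H(t) = 1/(2*t)
H(7)*D(J(-1 - 1)) = ((½)/7)*(8 + 2*(-8 - 2*(-1 - 1))²) = ((½)*(⅐))*(8 + 2*(-8 - 2*(-2))²) = (8 + 2*(-8 + 4)²)/14 = (8 + 2*(-4)²)/14 = (8 + 2*16)/14 = (8 + 32)/14 = (1/14)*40 = 20/7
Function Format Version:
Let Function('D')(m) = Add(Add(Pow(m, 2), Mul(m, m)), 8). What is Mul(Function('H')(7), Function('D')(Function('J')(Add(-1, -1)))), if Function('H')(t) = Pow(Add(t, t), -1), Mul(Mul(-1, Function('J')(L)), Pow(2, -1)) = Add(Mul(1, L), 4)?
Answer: Rational(20, 7) ≈ 2.8571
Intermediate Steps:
Function('J')(L) = Add(-8, Mul(-2, L)) (Function('J')(L) = Mul(-2, Add(Mul(1, L), 4)) = Mul(-2, Add(L, 4)) = Mul(-2, Add(4, L)) = Add(-8, Mul(-2, L)))
Function('D')(m) = Add(8, Mul(2, Pow(m, 2))) (Function('D')(m) = Add(Add(Pow(m, 2), Pow(m, 2)), 8) = Add(Mul(2, Pow(m, 2)), 8) = Add(8, Mul(2, Pow(m, 2))))
Function('H')(t) = Mul(Rational(1, 2), Pow(t, -1)) (Function('H')(t) = Pow(Mul(2, t), -1) = Mul(Rational(1, 2), Pow(t, -1)))
Mul(Function('H')(7), Function('D')(Function('J')(Add(-1, -1)))) = Mul(Mul(Rational(1, 2), Pow(7, -1)), Add(8, Mul(2, Pow(Add(-8, Mul(-2, Add(-1, -1))), 2)))) = Mul(Mul(Rational(1, 2), Rational(1, 7)), Add(8, Mul(2, Pow(Add(-8, Mul(-2, -2)), 2)))) = Mul(Rational(1, 14), Add(8, Mul(2, Pow(Add(-8, 4), 2)))) = Mul(Rational(1, 14), Add(8, Mul(2, Pow(-4, 2)))) = Mul(Rational(1, 14), Add(8, Mul(2, 16))) = Mul(Rational(1, 14), Add(8, 32)) = Mul(Rational(1, 14), 40) = Rational(20, 7)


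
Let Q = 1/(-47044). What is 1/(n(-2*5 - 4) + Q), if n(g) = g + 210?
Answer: 47044/9220623 ≈ 0.0051020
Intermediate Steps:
n(g) = 210 + g
Q = -1/47044 ≈ -2.1257e-5
1/(n(-2*5 - 4) + Q) = 1/((210 + (-2*5 - 4)) - 1/47044) = 1/((210 + (-10 - 4)) - 1/47044) = 1/((210 - 14) - 1/47044) = 1/(196 - 1/47044) = 1/(9220623/47044) = 47044/9220623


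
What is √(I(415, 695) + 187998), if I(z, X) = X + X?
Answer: 2*√47347 ≈ 435.19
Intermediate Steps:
I(z, X) = 2*X
√(I(415, 695) + 187998) = √(2*695 + 187998) = √(1390 + 187998) = √189388 = 2*√47347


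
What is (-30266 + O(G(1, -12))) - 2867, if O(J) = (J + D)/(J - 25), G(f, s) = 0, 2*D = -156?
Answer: -828247/25 ≈ -33130.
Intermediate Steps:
D = -78 (D = (1/2)*(-156) = -78)
O(J) = (-78 + J)/(-25 + J) (O(J) = (J - 78)/(J - 25) = (-78 + J)/(-25 + J))
(-30266 + O(G(1, -12))) - 2867 = (-30266 + (-78 + 0)/(-25 + 0)) - 2867 = (-30266 - 78/(-25)) - 2867 = (-30266 - 1/25*(-78)) - 2867 = (-30266 + 78/25) - 2867 = -756572/25 - 2867 = -828247/25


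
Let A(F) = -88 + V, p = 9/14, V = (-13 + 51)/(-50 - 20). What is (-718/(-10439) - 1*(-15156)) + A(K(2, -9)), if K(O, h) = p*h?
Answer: 5505146609/365365 ≈ 15068.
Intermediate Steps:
V = -19/35 (V = 38/(-70) = 38*(-1/70) = -19/35 ≈ -0.54286)
p = 9/14 (p = 9*(1/14) = 9/14 ≈ 0.64286)
K(O, h) = 9*h/14
A(F) = -3099/35 (A(F) = -88 - 19/35 = -3099/35)
(-718/(-10439) - 1*(-15156)) + A(K(2, -9)) = (-718/(-10439) - 1*(-15156)) - 3099/35 = (-718*(-1/10439) + 15156) - 3099/35 = (718/10439 + 15156) - 3099/35 = 158214202/10439 - 3099/35 = 5505146609/365365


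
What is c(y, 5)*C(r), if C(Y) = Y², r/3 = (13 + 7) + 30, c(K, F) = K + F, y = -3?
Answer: 45000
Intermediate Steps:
c(K, F) = F + K
r = 150 (r = 3*((13 + 7) + 30) = 3*(20 + 30) = 3*50 = 150)
c(y, 5)*C(r) = (5 - 3)*150² = 2*22500 = 45000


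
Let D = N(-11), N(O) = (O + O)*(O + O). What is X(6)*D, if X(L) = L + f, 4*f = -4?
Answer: 2420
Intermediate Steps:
f = -1 (f = (1/4)*(-4) = -1)
X(L) = -1 + L (X(L) = L - 1 = -1 + L)
N(O) = 4*O**2 (N(O) = (2*O)*(2*O) = 4*O**2)
D = 484 (D = 4*(-11)**2 = 4*121 = 484)
X(6)*D = (-1 + 6)*484 = 5*484 = 2420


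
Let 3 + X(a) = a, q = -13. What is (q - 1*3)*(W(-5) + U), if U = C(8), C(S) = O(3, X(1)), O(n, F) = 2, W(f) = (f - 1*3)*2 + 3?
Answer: 176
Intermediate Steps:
X(a) = -3 + a
W(f) = -3 + 2*f (W(f) = (f - 3)*2 + 3 = (-3 + f)*2 + 3 = (-6 + 2*f) + 3 = -3 + 2*f)
C(S) = 2
U = 2
(q - 1*3)*(W(-5) + U) = (-13 - 1*3)*((-3 + 2*(-5)) + 2) = (-13 - 3)*((-3 - 10) + 2) = -16*(-13 + 2) = -16*(-11) = 176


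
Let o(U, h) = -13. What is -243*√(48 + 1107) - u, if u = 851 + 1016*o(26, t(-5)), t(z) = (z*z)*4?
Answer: 12357 - 243*√1155 ≈ 4098.6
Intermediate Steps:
t(z) = 4*z² (t(z) = z²*4 = 4*z²)
u = -12357 (u = 851 + 1016*(-13) = 851 - 13208 = -12357)
-243*√(48 + 1107) - u = -243*√(48 + 1107) - 1*(-12357) = -243*√1155 + 12357 = 12357 - 243*√1155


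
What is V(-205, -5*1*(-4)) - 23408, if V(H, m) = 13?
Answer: -23395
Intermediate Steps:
V(-205, -5*1*(-4)) - 23408 = 13 - 23408 = -23395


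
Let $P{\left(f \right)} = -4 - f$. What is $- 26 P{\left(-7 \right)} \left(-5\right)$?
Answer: $390$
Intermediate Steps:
$- 26 P{\left(-7 \right)} \left(-5\right) = - 26 \left(-4 - -7\right) \left(-5\right) = - 26 \left(-4 + 7\right) \left(-5\right) = \left(-26\right) 3 \left(-5\right) = \left(-78\right) \left(-5\right) = 390$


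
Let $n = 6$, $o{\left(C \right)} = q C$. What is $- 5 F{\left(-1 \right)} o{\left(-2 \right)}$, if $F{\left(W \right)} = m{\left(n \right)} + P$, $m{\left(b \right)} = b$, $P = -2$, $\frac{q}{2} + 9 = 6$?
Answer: $-240$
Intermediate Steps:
$q = -6$ ($q = -18 + 2 \cdot 6 = -18 + 12 = -6$)
$o{\left(C \right)} = - 6 C$
$F{\left(W \right)} = 4$ ($F{\left(W \right)} = 6 - 2 = 4$)
$- 5 F{\left(-1 \right)} o{\left(-2 \right)} = \left(-5\right) 4 \left(\left(-6\right) \left(-2\right)\right) = \left(-20\right) 12 = -240$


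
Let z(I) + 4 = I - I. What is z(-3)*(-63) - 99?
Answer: 153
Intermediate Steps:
z(I) = -4 (z(I) = -4 + (I - I) = -4 + 0 = -4)
z(-3)*(-63) - 99 = -4*(-63) - 99 = 252 - 99 = 153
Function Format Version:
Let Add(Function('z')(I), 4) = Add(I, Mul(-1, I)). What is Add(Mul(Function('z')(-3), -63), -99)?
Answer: 153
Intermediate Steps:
Function('z')(I) = -4 (Function('z')(I) = Add(-4, Add(I, Mul(-1, I))) = Add(-4, 0) = -4)
Add(Mul(Function('z')(-3), -63), -99) = Add(Mul(-4, -63), -99) = Add(252, -99) = 153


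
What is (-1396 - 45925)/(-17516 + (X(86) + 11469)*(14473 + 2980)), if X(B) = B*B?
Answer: -47321/329233329 ≈ -0.00014373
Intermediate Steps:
X(B) = B**2
(-1396 - 45925)/(-17516 + (X(86) + 11469)*(14473 + 2980)) = (-1396 - 45925)/(-17516 + (86**2 + 11469)*(14473 + 2980)) = -47321/(-17516 + (7396 + 11469)*17453) = -47321/(-17516 + 18865*17453) = -47321/(-17516 + 329250845) = -47321/329233329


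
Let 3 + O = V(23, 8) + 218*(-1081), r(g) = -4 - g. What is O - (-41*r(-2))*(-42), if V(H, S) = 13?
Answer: -232204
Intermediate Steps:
O = -235648 (O = -3 + (13 + 218*(-1081)) = -3 + (13 - 235658) = -3 - 235645 = -235648)
O - (-41*r(-2))*(-42) = -235648 - (-41*(-4 - 1*(-2)))*(-42) = -235648 - (-41*(-4 + 2))*(-42) = -235648 - (-41*(-2))*(-42) = -235648 - 82*(-42) = -235648 - 1*(-3444) = -235648 + 3444 = -232204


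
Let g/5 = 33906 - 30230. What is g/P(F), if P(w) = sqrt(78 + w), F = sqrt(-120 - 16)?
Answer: 9190*sqrt(2)/sqrt(39 + I*sqrt(34)) ≈ 2064.0 - 153.44*I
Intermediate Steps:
F = 2*I*sqrt(34) (F = sqrt(-136) = 2*I*sqrt(34) ≈ 11.662*I)
g = 18380 (g = 5*(33906 - 30230) = 5*3676 = 18380)
g/P(F) = 18380/(sqrt(78 + 2*I*sqrt(34))) = 18380/sqrt(78 + 2*I*sqrt(34))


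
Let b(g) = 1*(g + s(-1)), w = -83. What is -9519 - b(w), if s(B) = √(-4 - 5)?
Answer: -9436 - 3*I ≈ -9436.0 - 3.0*I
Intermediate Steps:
s(B) = 3*I (s(B) = √(-9) = 3*I)
b(g) = g + 3*I (b(g) = 1*(g + 3*I) = g + 3*I)
-9519 - b(w) = -9519 - (-83 + 3*I) = -9519 + (83 - 3*I) = -9436 - 3*I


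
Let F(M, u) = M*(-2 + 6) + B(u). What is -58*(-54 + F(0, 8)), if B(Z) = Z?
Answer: 2668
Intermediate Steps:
F(M, u) = u + 4*M (F(M, u) = M*(-2 + 6) + u = M*4 + u = 4*M + u = u + 4*M)
-58*(-54 + F(0, 8)) = -58*(-54 + (8 + 4*0)) = -58*(-54 + (8 + 0)) = -58*(-54 + 8) = -58*(-46) = 2668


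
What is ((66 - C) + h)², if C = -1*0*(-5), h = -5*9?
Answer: 441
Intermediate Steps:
h = -45
C = 0 (C = 0*(-5) = 0)
((66 - C) + h)² = ((66 - 1*0) - 45)² = ((66 + 0) - 45)² = (66 - 45)² = 21² = 441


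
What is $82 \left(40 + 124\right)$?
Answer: $13448$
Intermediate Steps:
$82 \left(40 + 124\right) = 82 \cdot 164 = 13448$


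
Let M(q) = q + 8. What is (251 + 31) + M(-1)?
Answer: 289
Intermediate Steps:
M(q) = 8 + q
(251 + 31) + M(-1) = (251 + 31) + (8 - 1) = 282 + 7 = 289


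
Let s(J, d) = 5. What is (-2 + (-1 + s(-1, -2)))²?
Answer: 4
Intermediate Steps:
(-2 + (-1 + s(-1, -2)))² = (-2 + (-1 + 5))² = (-2 + 4)² = 2² = 4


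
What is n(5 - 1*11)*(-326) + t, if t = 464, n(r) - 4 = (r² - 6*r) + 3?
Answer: -25290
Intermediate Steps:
n(r) = 7 + r² - 6*r (n(r) = 4 + ((r² - 6*r) + 3) = 4 + (3 + r² - 6*r) = 7 + r² - 6*r)
n(5 - 1*11)*(-326) + t = (7 + (5 - 1*11)² - 6*(5 - 1*11))*(-326) + 464 = (7 + (5 - 11)² - 6*(5 - 11))*(-326) + 464 = (7 + (-6)² - 6*(-6))*(-326) + 464 = (7 + 36 + 36)*(-326) + 464 = 79*(-326) + 464 = -25754 + 464 = -25290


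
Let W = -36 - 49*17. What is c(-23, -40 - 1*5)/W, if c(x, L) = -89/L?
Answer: -89/39105 ≈ -0.0022759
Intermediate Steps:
W = -869 (W = -36 - 833 = -869)
c(-23, -40 - 1*5)/W = -89/(-40 - 1*5)/(-869) = -89/(-40 - 5)*(-1/869) = -89/(-45)*(-1/869) = -89*(-1/45)*(-1/869) = (89/45)*(-1/869) = -89/39105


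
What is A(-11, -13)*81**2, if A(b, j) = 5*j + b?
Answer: -498636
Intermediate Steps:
A(b, j) = b + 5*j
A(-11, -13)*81**2 = (-11 + 5*(-13))*81**2 = (-11 - 65)*6561 = -76*6561 = -498636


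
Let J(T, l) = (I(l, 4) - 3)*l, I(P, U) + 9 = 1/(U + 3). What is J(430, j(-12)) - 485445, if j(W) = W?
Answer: -3397119/7 ≈ -4.8530e+5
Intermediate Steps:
I(P, U) = -9 + 1/(3 + U) (I(P, U) = -9 + 1/(U + 3) = -9 + 1/(3 + U))
J(T, l) = -83*l/7 (J(T, l) = ((-26 - 9*4)/(3 + 4) - 3)*l = ((-26 - 36)/7 - 3)*l = ((1/7)*(-62) - 3)*l = (-62/7 - 3)*l = -83*l/7)
J(430, j(-12)) - 485445 = -83/7*(-12) - 485445 = 996/7 - 485445 = -3397119/7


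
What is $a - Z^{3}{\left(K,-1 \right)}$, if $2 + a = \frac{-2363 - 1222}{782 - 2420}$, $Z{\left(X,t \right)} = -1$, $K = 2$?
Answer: $\frac{649}{546} \approx 1.1886$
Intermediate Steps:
$a = \frac{103}{546}$ ($a = -2 + \frac{-2363 - 1222}{782 - 2420} = -2 - \frac{3585}{-1638} = -2 - - \frac{1195}{546} = -2 + \frac{1195}{546} = \frac{103}{546} \approx 0.18864$)
$a - Z^{3}{\left(K,-1 \right)} = \frac{103}{546} - \left(-1\right)^{3} = \frac{103}{546} - -1 = \frac{103}{546} + 1 = \frac{649}{546}$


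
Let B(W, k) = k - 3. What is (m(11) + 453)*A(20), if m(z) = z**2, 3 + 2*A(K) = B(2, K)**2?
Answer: 82082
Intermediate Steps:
B(W, k) = -3 + k
A(K) = -3/2 + (-3 + K)**2/2
(m(11) + 453)*A(20) = (11**2 + 453)*(-3/2 + (-3 + 20)**2/2) = (121 + 453)*(-3/2 + (1/2)*17**2) = 574*(-3/2 + (1/2)*289) = 574*(-3/2 + 289/2) = 574*143 = 82082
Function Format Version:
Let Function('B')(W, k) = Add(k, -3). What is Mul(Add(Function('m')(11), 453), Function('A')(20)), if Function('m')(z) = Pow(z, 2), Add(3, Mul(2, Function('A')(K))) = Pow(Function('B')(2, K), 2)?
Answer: 82082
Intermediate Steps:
Function('B')(W, k) = Add(-3, k)
Function('A')(K) = Add(Rational(-3, 2), Mul(Rational(1, 2), Pow(Add(-3, K), 2)))
Mul(Add(Function('m')(11), 453), Function('A')(20)) = Mul(Add(Pow(11, 2), 453), Add(Rational(-3, 2), Mul(Rational(1, 2), Pow(Add(-3, 20), 2)))) = Mul(Add(121, 453), Add(Rational(-3, 2), Mul(Rational(1, 2), Pow(17, 2)))) = Mul(574, Add(Rational(-3, 2), Mul(Rational(1, 2), 289))) = Mul(574, Add(Rational(-3, 2), Rational(289, 2))) = Mul(574, 143) = 82082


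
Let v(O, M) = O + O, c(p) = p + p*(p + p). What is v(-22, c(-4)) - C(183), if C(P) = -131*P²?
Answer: 4387015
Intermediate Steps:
c(p) = p + 2*p² (c(p) = p + p*(2*p) = p + 2*p²)
v(O, M) = 2*O
v(-22, c(-4)) - C(183) = 2*(-22) - (-131)*183² = -44 - (-131)*33489 = -44 - 1*(-4387059) = -44 + 4387059 = 4387015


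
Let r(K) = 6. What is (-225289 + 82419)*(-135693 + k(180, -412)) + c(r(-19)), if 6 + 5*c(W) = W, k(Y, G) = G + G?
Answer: 19504183790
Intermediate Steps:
k(Y, G) = 2*G
c(W) = -6/5 + W/5
(-225289 + 82419)*(-135693 + k(180, -412)) + c(r(-19)) = (-225289 + 82419)*(-135693 + 2*(-412)) + (-6/5 + (1/5)*6) = -142870*(-135693 - 824) + (-6/5 + 6/5) = -142870*(-136517) + 0 = 19504183790 + 0 = 19504183790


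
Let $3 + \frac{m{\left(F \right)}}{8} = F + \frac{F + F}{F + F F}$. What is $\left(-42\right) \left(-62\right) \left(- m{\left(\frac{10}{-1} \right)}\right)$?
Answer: $\frac{826336}{3} \approx 2.7545 \cdot 10^{5}$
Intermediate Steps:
$m{\left(F \right)} = -24 + 8 F + \frac{16 F}{F + F^{2}}$ ($m{\left(F \right)} = -24 + 8 \left(F + \frac{F + F}{F + F F}\right) = -24 + 8 \left(F + \frac{2 F}{F + F^{2}}\right) = -24 + \left(8 F + \frac{16 F}{F + F^{2}}\right) = -24 + 8 F + \frac{16 F}{F + F^{2}}$)
$\left(-42\right) \left(-62\right) \left(- m{\left(\frac{10}{-1} \right)}\right) = \left(-42\right) \left(-62\right) \left(- \frac{8 \left(-1 + \left(\frac{10}{-1}\right)^{2} - 2 \frac{10}{-1}\right)}{1 + \frac{10}{-1}}\right) = 2604 \left(- \frac{8 \left(-1 + \left(10 \left(-1\right)\right)^{2} - 2 \cdot 10 \left(-1\right)\right)}{1 + 10 \left(-1\right)}\right) = 2604 \left(- \frac{8 \left(-1 + \left(-10\right)^{2} - -20\right)}{1 - 10}\right) = 2604 \left(- \frac{8 \left(-1 + 100 + 20\right)}{-9}\right) = 2604 \left(- \frac{8 \left(-1\right) 119}{9}\right) = 2604 \left(\left(-1\right) \left(- \frac{952}{9}\right)\right) = 2604 \cdot \frac{952}{9} = \frac{826336}{3}$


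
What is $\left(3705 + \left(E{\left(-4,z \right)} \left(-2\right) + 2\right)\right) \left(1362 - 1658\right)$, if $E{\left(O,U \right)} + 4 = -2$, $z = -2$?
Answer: $-1100824$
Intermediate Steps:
$E{\left(O,U \right)} = -6$ ($E{\left(O,U \right)} = -4 - 2 = -6$)
$\left(3705 + \left(E{\left(-4,z \right)} \left(-2\right) + 2\right)\right) \left(1362 - 1658\right) = \left(3705 + \left(\left(-6\right) \left(-2\right) + 2\right)\right) \left(1362 - 1658\right) = \left(3705 + \left(12 + 2\right)\right) \left(-296\right) = \left(3705 + 14\right) \left(-296\right) = 3719 \left(-296\right) = -1100824$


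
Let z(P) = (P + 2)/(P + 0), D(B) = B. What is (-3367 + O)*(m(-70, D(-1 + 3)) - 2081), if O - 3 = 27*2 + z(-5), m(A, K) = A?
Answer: 35592597/5 ≈ 7.1185e+6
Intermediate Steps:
z(P) = (2 + P)/P
O = 288/5 (O = 3 + (27*2 + (2 - 5)/(-5)) = 3 + (54 - ⅕*(-3)) = 3 + (54 + ⅗) = 3 + 273/5 = 288/5 ≈ 57.600)
(-3367 + O)*(m(-70, D(-1 + 3)) - 2081) = (-3367 + 288/5)*(-70 - 2081) = -16547/5*(-2151) = 35592597/5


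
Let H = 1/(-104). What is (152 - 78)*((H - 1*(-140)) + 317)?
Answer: 1758499/52 ≈ 33817.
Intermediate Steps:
H = -1/104 ≈ -0.0096154
(152 - 78)*((H - 1*(-140)) + 317) = (152 - 78)*((-1/104 - 1*(-140)) + 317) = 74*((-1/104 + 140) + 317) = 74*(14559/104 + 317) = 74*(47527/104) = 1758499/52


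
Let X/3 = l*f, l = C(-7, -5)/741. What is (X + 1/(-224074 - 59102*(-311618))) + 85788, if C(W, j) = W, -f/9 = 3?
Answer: 98413062737612413/1147155603984 ≈ 85789.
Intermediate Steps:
f = -27 (f = -9*3 = -27)
l = -7/741 ≈ -0.0094467
X = 189/247 (X = 3*(-7/741*(-27)) = 3*(63/247) = 189/247 ≈ 0.76518)
(X + 1/(-224074 - 59102*(-311618))) + 85788 = (189/247 + 1/(-224074 - 59102*(-311618))) + 85788 = (189/247 - 1/311618/(-283176)) + 85788 = (189/247 - 1/283176*(-1/311618)) + 85788 = (189/247 + 1/88242738768) + 85788 = 877783033021/1147155603984 + 85788 = 98413062737612413/1147155603984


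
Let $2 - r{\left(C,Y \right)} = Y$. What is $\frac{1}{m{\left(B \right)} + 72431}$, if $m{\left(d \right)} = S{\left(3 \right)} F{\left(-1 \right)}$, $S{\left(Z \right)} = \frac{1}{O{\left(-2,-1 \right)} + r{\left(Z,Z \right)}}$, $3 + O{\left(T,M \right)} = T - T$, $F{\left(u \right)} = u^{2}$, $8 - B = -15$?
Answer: $\frac{4}{289723} \approx 1.3806 \cdot 10^{-5}$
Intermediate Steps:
$B = 23$ ($B = 8 - -15 = 8 + 15 = 23$)
$r{\left(C,Y \right)} = 2 - Y$
$O{\left(T,M \right)} = -3$ ($O{\left(T,M \right)} = -3 + \left(T - T\right) = -3 + 0 = -3$)
$S{\left(Z \right)} = \frac{1}{-1 - Z}$ ($S{\left(Z \right)} = \frac{1}{-3 - \left(-2 + Z\right)} = \frac{1}{-1 - Z}$)
$m{\left(d \right)} = - \frac{1}{4}$ ($m{\left(d \right)} = - \frac{1}{1 + 3} \left(-1\right)^{2} = - \frac{1}{4} \cdot 1 = \left(-1\right) \frac{1}{4} \cdot 1 = \left(- \frac{1}{4}\right) 1 = - \frac{1}{4}$)
$\frac{1}{m{\left(B \right)} + 72431} = \frac{1}{- \frac{1}{4} + 72431} = \frac{1}{\frac{289723}{4}} = \frac{4}{289723}$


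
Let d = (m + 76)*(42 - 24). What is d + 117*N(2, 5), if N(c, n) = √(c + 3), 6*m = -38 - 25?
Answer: 1179 + 117*√5 ≈ 1440.6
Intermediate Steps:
m = -21/2 (m = (-38 - 25)/6 = (⅙)*(-63) = -21/2 ≈ -10.500)
N(c, n) = √(3 + c)
d = 1179 (d = (-21/2 + 76)*(42 - 24) = (131/2)*18 = 1179)
d + 117*N(2, 5) = 1179 + 117*√(3 + 2) = 1179 + 117*√5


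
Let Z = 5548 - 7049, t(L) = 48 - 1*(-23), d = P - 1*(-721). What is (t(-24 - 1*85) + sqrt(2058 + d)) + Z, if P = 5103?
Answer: -1430 + sqrt(7882) ≈ -1341.2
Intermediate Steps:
d = 5824 (d = 5103 - 1*(-721) = 5103 + 721 = 5824)
t(L) = 71 (t(L) = 48 + 23 = 71)
Z = -1501
(t(-24 - 1*85) + sqrt(2058 + d)) + Z = (71 + sqrt(2058 + 5824)) - 1501 = (71 + sqrt(7882)) - 1501 = -1430 + sqrt(7882)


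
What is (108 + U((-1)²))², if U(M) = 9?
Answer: 13689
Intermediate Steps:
(108 + U((-1)²))² = (108 + 9)² = 117² = 13689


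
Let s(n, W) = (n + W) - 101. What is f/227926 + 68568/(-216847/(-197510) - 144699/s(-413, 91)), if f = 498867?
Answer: 440002449082368699/2178305935026982 ≈ 201.99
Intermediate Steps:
s(n, W) = -101 + W + n (s(n, W) = (W + n) - 101 = -101 + W + n)
f/227926 + 68568/(-216847/(-197510) - 144699/s(-413, 91)) = 498867/227926 + 68568/(-216847/(-197510) - 144699/(-101 + 91 - 413)) = 498867*(1/227926) + 68568/(-216847*(-1/197510) - 144699/(-423)) = 498867/227926 + 68568/(216847/197510 - 144699*(-1/423)) = 498867/227926 + 68568/(216847/197510 + 48233/141) = 498867/227926 + 68568/(9557075257/27848910) = 498867/227926 + 68568*(27848910/9557075257) = 498867/227926 + 1909544060880/9557075257 = 440002449082368699/2178305935026982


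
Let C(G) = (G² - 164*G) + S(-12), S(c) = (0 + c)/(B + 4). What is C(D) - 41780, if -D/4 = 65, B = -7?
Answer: 68464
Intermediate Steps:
S(c) = -c/3 (S(c) = (0 + c)/(-7 + 4) = c/(-3) = c*(-⅓) = -c/3)
D = -260 (D = -4*65 = -260)
C(G) = 4 + G² - 164*G (C(G) = (G² - 164*G) - ⅓*(-12) = (G² - 164*G) + 4 = 4 + G² - 164*G)
C(D) - 41780 = (4 + (-260)² - 164*(-260)) - 41780 = (4 + 67600 + 42640) - 41780 = 110244 - 41780 = 68464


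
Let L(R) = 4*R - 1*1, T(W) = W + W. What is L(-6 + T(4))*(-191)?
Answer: -1337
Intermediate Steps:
T(W) = 2*W
L(R) = -1 + 4*R (L(R) = 4*R - 1 = -1 + 4*R)
L(-6 + T(4))*(-191) = (-1 + 4*(-6 + 2*4))*(-191) = (-1 + 4*(-6 + 8))*(-191) = (-1 + 4*2)*(-191) = (-1 + 8)*(-191) = 7*(-191) = -1337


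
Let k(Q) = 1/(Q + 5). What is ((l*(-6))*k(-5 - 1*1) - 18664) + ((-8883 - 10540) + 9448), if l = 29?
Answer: -28465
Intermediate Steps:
k(Q) = 1/(5 + Q)
((l*(-6))*k(-5 - 1*1) - 18664) + ((-8883 - 10540) + 9448) = ((29*(-6))/(5 + (-5 - 1*1)) - 18664) + ((-8883 - 10540) + 9448) = (-174/(5 + (-5 - 1)) - 18664) + (-19423 + 9448) = (-174/(5 - 6) - 18664) - 9975 = (-174/(-1) - 18664) - 9975 = (-174*(-1) - 18664) - 9975 = (174 - 18664) - 9975 = -18490 - 9975 = -28465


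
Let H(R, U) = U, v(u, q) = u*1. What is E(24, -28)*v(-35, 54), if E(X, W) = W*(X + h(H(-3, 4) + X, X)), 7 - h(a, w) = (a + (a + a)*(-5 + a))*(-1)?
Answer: 1320060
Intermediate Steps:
v(u, q) = u
h(a, w) = 7 + a + 2*a*(-5 + a) (h(a, w) = 7 - (a + (a + a)*(-5 + a))*(-1) = 7 - (a + (2*a)*(-5 + a))*(-1) = 7 - (a + 2*a*(-5 + a))*(-1) = 7 - (-a - 2*a*(-5 + a)) = 7 + (a + 2*a*(-5 + a)) = 7 + a + 2*a*(-5 + a))
E(X, W) = W*(-29 - 8*X + 2*(4 + X)**2) (E(X, W) = W*(X + (7 - 9*(4 + X) + 2*(4 + X)**2)) = W*(X + (7 + (-36 - 9*X) + 2*(4 + X)**2)) = W*(X + (-29 - 9*X + 2*(4 + X)**2)) = W*(-29 - 8*X + 2*(4 + X)**2))
E(24, -28)*v(-35, 54) = -28*(3 + 2*24**2 + 8*24)*(-35) = -28*(3 + 2*576 + 192)*(-35) = -28*(3 + 1152 + 192)*(-35) = -28*1347*(-35) = -37716*(-35) = 1320060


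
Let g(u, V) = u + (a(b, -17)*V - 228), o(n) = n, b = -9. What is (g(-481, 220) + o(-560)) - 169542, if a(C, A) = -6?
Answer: -172131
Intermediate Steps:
g(u, V) = -228 + u - 6*V (g(u, V) = u + (-6*V - 228) = u + (-228 - 6*V) = -228 + u - 6*V)
(g(-481, 220) + o(-560)) - 169542 = ((-228 - 481 - 6*220) - 560) - 169542 = ((-228 - 481 - 1320) - 560) - 169542 = (-2029 - 560) - 169542 = -2589 - 169542 = -172131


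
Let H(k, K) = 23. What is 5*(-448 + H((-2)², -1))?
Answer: -2125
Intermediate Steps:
5*(-448 + H((-2)², -1)) = 5*(-448 + 23) = 5*(-425) = -2125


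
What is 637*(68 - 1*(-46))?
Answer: 72618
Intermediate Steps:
637*(68 - 1*(-46)) = 637*(68 + 46) = 637*114 = 72618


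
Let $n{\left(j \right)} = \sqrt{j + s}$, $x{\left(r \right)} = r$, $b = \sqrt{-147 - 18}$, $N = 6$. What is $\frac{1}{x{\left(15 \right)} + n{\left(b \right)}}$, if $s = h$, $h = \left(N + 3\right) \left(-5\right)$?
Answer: $\frac{1}{15 + \sqrt{-45 + i \sqrt{165}}} \approx 0.053118 - 0.022565 i$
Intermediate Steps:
$b = i \sqrt{165}$ ($b = \sqrt{-165} = i \sqrt{165} \approx 12.845 i$)
$h = -45$ ($h = \left(6 + 3\right) \left(-5\right) = 9 \left(-5\right) = -45$)
$s = -45$
$n{\left(j \right)} = \sqrt{-45 + j}$ ($n{\left(j \right)} = \sqrt{j - 45} = \sqrt{-45 + j}$)
$\frac{1}{x{\left(15 \right)} + n{\left(b \right)}} = \frac{1}{15 + \sqrt{-45 + i \sqrt{165}}}$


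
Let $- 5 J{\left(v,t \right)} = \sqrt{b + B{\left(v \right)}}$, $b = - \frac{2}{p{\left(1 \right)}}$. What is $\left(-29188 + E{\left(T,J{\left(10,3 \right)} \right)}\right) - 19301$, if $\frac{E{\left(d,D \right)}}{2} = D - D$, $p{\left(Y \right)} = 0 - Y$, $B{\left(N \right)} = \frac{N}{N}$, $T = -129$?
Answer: $-48489$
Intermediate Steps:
$B{\left(N \right)} = 1$
$p{\left(Y \right)} = - Y$
$b = 2$ ($b = - \frac{2}{\left(-1\right) 1} = - \frac{2}{-1} = \left(-2\right) \left(-1\right) = 2$)
$J{\left(v,t \right)} = - \frac{\sqrt{3}}{5}$ ($J{\left(v,t \right)} = - \frac{\sqrt{2 + 1}}{5} = - \frac{\sqrt{3}}{5}$)
$E{\left(d,D \right)} = 0$ ($E{\left(d,D \right)} = 2 \left(D - D\right) = 2 \cdot 0 = 0$)
$\left(-29188 + E{\left(T,J{\left(10,3 \right)} \right)}\right) - 19301 = \left(-29188 + 0\right) - 19301 = -29188 - 19301 = -48489$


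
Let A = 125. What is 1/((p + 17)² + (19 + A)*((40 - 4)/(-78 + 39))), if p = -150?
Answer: 13/228229 ≈ 5.6960e-5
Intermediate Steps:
1/((p + 17)² + (19 + A)*((40 - 4)/(-78 + 39))) = 1/((-150 + 17)² + (19 + 125)*((40 - 4)/(-78 + 39))) = 1/((-133)² + 144*(36/(-39))) = 1/(17689 + 144*(36*(-1/39))) = 1/(17689 + 144*(-12/13)) = 1/(17689 - 1728/13) = 1/(228229/13) = 13/228229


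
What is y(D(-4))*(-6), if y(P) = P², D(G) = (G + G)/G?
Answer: -24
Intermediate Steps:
D(G) = 2 (D(G) = (2*G)/G = 2)
y(D(-4))*(-6) = 2²*(-6) = 4*(-6) = -24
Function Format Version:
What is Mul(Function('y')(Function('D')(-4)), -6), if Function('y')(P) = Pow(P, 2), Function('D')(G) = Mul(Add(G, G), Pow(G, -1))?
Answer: -24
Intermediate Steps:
Function('D')(G) = 2 (Function('D')(G) = Mul(Mul(2, G), Pow(G, -1)) = 2)
Mul(Function('y')(Function('D')(-4)), -6) = Mul(Pow(2, 2), -6) = Mul(4, -6) = -24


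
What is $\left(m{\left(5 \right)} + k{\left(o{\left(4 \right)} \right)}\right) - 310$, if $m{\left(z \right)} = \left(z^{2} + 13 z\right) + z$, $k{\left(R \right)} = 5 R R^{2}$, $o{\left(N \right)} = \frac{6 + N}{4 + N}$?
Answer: $- \frac{13135}{64} \approx -205.23$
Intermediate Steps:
$o{\left(N \right)} = \frac{6 + N}{4 + N}$
$k{\left(R \right)} = 5 R^{3}$
$m{\left(z \right)} = z^{2} + 14 z$
$\left(m{\left(5 \right)} + k{\left(o{\left(4 \right)} \right)}\right) - 310 = \left(5 \left(14 + 5\right) + 5 \left(\frac{6 + 4}{4 + 4}\right)^{3}\right) - 310 = \left(5 \cdot 19 + 5 \left(\frac{1}{8} \cdot 10\right)^{3}\right) - 310 = \left(95 + 5 \left(\frac{1}{8} \cdot 10\right)^{3}\right) - 310 = \left(95 + 5 \left(\frac{5}{4}\right)^{3}\right) - 310 = \left(95 + 5 \cdot \frac{125}{64}\right) - 310 = \left(95 + \frac{625}{64}\right) - 310 = \frac{6705}{64} - 310 = - \frac{13135}{64}$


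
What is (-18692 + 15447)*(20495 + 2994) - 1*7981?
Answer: -76229786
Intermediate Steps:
(-18692 + 15447)*(20495 + 2994) - 1*7981 = -3245*23489 - 7981 = -76221805 - 7981 = -76229786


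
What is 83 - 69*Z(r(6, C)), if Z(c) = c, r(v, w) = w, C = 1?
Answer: 14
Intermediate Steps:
83 - 69*Z(r(6, C)) = 83 - 69*1 = 83 - 69 = 14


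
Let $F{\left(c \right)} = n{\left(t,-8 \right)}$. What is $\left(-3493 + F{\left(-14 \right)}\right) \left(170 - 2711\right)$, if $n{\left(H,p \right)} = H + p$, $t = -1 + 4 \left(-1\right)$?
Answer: $8908746$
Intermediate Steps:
$t = -5$ ($t = -1 - 4 = -5$)
$F{\left(c \right)} = -13$ ($F{\left(c \right)} = -5 - 8 = -13$)
$\left(-3493 + F{\left(-14 \right)}\right) \left(170 - 2711\right) = \left(-3493 - 13\right) \left(170 - 2711\right) = \left(-3506\right) \left(-2541\right) = 8908746$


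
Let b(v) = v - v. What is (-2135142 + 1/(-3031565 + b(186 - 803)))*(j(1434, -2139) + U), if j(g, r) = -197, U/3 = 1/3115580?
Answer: 3972819000629105247367/9445083282700 ≈ 4.2062e+8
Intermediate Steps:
U = 3/3115580 ≈ 9.6290e-7
b(v) = 0
(-2135142 + 1/(-3031565 + b(186 - 803)))*(j(1434, -2139) + U) = (-2135142 + 1/(-3031565 + 0))*(-197 + 3/3115580) = (-2135142 + 1/(-3031565))*(-613769257/3115580) = (-2135142 - 1/3031565)*(-613769257/3115580) = -6472821757231/3031565*(-613769257/3115580) = 3972819000629105247367/9445083282700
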